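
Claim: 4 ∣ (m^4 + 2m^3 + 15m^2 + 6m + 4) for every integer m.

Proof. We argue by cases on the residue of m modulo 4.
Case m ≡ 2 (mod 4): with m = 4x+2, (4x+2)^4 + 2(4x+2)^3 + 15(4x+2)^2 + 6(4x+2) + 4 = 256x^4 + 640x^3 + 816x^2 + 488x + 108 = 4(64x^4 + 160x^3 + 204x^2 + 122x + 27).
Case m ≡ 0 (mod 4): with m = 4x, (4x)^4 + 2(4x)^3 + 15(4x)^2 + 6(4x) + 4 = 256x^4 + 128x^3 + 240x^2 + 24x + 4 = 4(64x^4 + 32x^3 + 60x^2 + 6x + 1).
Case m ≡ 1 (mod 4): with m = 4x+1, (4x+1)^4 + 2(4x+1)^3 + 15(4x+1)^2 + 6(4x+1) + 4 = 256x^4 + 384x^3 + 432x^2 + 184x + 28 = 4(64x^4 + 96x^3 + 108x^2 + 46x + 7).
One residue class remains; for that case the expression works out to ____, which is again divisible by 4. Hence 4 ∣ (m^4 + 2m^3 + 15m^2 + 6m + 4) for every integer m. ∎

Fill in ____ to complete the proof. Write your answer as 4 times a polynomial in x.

4(64x^4 + 224x^3 + 348x^2 + 258x + 73)

The residues treated are {2, 0, 1}, so the missing case is m ≡ 3 (mod 4); write m = 4x+3.
Then (4x+3)^4 + 2(4x+3)^3 + 15(4x+3)^2 + 6(4x+3) + 4 = 256x^4 + 896x^3 + 1392x^2 + 1032x + 292 = 4(64x^4 + 224x^3 + 348x^2 + 258x + 73).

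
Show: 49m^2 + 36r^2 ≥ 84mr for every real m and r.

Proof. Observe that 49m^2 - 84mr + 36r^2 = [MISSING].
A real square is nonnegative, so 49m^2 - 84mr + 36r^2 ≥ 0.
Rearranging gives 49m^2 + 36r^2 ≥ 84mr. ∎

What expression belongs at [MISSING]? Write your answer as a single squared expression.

49m^2 - 84mr + 36r^2 is a perfect-square trinomial: the outer terms are (7m)^2 and (6r)^2, and the cross term is -2·7m·6r.
So 49m^2 - 84mr + 36r^2 = (7m - 6r)^2 ≥ 0.

(7m - 6r)^2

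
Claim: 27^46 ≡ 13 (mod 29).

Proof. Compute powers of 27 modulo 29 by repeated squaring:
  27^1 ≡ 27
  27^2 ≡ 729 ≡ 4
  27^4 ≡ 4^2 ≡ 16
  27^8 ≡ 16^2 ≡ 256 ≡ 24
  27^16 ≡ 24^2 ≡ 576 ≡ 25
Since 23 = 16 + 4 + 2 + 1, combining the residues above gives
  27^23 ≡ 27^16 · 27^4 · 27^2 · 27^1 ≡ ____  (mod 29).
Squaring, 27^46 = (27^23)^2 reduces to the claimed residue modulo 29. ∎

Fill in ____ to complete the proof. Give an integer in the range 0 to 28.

19

27^16 · 27^4 · 27^2 · 27^1 ≡ 25 · 16 · 4 · 27 = 43200.
43200 mod 29 = 19, so 27^23 ≡ 19 (mod 29).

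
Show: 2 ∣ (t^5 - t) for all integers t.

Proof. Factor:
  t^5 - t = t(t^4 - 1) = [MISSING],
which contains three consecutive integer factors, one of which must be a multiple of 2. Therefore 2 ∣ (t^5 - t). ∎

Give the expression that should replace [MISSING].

(t - 1)t(t + 1)(t^2 + 1)

t^4 - 1 = (t^2 - 1)(t^2 + 1), and t^2 - 1 = (t-1)(t+1).
So t(t^4 - 1) = (t - 1)t(t + 1)(t^2 + 1).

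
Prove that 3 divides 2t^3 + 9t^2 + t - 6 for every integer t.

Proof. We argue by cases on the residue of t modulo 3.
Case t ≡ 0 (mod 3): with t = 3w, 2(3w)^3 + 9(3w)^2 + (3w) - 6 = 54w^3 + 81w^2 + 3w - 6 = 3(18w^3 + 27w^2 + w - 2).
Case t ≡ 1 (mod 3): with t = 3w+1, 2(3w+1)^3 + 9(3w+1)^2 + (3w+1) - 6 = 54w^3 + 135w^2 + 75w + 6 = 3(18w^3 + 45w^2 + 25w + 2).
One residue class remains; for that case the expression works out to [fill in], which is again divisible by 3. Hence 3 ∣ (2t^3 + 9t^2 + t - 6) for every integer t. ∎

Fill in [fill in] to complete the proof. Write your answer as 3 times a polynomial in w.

The residues treated are {0, 1}, so the missing case is t ≡ 2 (mod 3); write t = 3w+2.
Then 2(3w+2)^3 + 9(3w+2)^2 + (3w+2) - 6 = 54w^3 + 189w^2 + 183w + 48 = 3(18w^3 + 63w^2 + 61w + 16).

3(18w^3 + 63w^2 + 61w + 16)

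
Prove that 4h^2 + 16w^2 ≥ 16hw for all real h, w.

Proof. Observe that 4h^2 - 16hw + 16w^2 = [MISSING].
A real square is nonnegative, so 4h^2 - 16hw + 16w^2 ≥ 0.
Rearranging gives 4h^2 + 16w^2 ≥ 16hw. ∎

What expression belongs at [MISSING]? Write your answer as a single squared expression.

The leading and trailing coefficients are 2^2 and 4^2, and 16 = 2·2·4, so the trinomial is (2h - 4w)^2.
Hence 4h^2 - 16hw + 16w^2 ≥ 0.

(2h - 4w)^2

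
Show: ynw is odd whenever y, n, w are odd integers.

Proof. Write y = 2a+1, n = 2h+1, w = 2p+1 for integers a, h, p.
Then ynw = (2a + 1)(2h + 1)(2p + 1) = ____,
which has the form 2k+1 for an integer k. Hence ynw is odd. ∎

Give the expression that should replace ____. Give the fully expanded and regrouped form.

2(4ahp + 2ah + 2ap + a + 2hp + h + p) + 1

(2a + 1)(2h + 1)(2p + 1) = 8ahp + 4ah + 4ap + 2a + 4hp + 2h + 2p + 1
= 2(4ahp + 2ah + 2ap + a + 2hp + h + p) + 1.
Since 4ahp + 2ah + 2ap + a + 2hp + h + p is an integer, the product is of the form 2k+1 for an integer k.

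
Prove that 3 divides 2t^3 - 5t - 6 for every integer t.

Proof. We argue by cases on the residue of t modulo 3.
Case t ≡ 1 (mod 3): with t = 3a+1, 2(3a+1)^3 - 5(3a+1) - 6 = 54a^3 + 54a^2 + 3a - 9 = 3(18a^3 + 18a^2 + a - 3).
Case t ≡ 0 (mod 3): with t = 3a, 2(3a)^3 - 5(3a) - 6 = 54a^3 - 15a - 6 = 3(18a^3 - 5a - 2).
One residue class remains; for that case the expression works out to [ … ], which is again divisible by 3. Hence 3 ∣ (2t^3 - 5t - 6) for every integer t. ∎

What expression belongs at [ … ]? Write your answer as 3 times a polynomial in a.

3(18a^3 + 36a^2 + 19a)

Only t ≡ 2 (mod 3) is unaccounted for. Put t = 3a+2:
2(3a+2)^3 - 5(3a+2) - 6 expands to 54a^3 + 108a^2 + 57a,
and factoring out 3 leaves 3(18a^3 + 36a^2 + 19a).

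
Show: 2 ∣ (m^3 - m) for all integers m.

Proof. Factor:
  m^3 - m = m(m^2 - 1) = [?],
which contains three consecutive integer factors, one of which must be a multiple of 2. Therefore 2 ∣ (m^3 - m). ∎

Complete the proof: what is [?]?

(m - 1)m(m + 1)

m(m^2 - 1) = m(m - 1)(m + 1) = (m - 1)m(m + 1).
These three factors are consecutive integers, so their product is divisible by 2.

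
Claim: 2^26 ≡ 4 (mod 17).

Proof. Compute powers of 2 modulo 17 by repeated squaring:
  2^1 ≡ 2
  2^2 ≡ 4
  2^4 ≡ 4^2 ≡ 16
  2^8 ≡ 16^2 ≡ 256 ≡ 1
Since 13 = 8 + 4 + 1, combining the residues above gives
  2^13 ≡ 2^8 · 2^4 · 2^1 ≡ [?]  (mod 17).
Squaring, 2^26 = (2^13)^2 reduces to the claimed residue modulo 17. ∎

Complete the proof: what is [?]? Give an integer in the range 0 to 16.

15

Multiply the listed residues: 1 · 16 · 2 = 16 → 32.
Reducing modulo 17: 32 = 1·17 + 15, so 2^13 ≡ 15.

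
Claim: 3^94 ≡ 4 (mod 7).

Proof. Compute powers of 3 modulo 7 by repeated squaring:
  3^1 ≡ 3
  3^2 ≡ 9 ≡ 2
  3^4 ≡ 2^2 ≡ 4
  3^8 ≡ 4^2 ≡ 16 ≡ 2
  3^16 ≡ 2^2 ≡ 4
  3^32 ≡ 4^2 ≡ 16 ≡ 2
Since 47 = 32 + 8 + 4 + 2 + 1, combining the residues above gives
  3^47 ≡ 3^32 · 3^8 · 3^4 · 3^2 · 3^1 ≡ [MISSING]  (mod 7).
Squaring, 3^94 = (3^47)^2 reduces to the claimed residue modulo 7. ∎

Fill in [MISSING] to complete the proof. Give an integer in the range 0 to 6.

Multiply the listed residues: 2 · 2 · 4 · 2 · 3 = 4 → 16 → 32 → 96.
Reducing modulo 7: 96 = 13·7 + 5, so 3^47 ≡ 5.

5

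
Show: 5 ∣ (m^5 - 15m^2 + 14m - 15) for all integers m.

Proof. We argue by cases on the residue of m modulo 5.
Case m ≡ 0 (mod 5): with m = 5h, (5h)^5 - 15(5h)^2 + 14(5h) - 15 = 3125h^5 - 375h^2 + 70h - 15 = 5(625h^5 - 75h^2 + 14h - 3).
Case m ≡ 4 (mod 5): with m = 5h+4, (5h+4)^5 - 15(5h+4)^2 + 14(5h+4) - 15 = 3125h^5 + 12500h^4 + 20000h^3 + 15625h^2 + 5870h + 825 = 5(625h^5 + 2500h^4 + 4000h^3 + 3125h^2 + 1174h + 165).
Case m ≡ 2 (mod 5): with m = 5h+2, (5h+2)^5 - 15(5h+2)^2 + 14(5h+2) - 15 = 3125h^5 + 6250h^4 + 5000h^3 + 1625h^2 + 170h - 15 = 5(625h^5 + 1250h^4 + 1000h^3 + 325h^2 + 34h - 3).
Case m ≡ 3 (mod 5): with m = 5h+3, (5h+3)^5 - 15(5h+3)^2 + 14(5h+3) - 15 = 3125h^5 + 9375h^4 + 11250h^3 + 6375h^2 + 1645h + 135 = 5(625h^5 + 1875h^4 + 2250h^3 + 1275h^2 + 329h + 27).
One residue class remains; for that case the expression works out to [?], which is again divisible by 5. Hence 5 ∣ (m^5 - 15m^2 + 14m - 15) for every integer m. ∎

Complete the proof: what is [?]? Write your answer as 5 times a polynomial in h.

The residues treated are {0, 4, 2, 3}, so the missing case is m ≡ 1 (mod 5); write m = 5h+1.
Then (5h+1)^5 - 15(5h+1)^2 + 14(5h+1) - 15 = 3125h^5 + 3125h^4 + 1250h^3 - 125h^2 - 55h - 15 = 5(625h^5 + 625h^4 + 250h^3 - 25h^2 - 11h - 3).

5(625h^5 + 625h^4 + 250h^3 - 25h^2 - 11h - 3)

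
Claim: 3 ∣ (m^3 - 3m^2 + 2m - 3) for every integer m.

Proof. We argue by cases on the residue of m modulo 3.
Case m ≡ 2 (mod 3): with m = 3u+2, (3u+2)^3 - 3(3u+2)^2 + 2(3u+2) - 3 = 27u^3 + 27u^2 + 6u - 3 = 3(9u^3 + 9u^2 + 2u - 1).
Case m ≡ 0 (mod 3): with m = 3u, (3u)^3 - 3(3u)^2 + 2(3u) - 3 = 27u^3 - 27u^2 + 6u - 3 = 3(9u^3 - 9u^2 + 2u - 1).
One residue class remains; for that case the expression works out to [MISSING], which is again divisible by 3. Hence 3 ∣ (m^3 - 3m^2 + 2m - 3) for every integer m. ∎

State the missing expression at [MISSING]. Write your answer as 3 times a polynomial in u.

3(9u^3 - u - 1)

Only m ≡ 1 (mod 3) is unaccounted for. Put m = 3u+1:
(3u+1)^3 - 3(3u+1)^2 + 2(3u+1) - 3 expands to 27u^3 - 3u - 3,
and factoring out 3 leaves 3(9u^3 - u - 1).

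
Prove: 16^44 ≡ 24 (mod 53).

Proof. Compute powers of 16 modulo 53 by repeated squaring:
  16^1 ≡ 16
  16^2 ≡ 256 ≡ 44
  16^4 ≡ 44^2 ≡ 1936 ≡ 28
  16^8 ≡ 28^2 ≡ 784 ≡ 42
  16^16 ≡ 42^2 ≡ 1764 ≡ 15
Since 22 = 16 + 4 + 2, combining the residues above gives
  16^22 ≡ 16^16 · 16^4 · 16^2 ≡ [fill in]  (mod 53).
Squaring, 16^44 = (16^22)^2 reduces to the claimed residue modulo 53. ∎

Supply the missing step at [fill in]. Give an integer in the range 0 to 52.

Multiply the listed residues: 15 · 28 · 44 = 420 → 18480.
Reducing modulo 53: 18480 = 348·53 + 36, so 16^22 ≡ 36.

36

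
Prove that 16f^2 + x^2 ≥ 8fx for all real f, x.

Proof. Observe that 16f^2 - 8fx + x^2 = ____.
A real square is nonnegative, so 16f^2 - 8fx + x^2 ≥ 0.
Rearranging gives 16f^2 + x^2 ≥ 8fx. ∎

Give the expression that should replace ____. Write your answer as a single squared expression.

The leading and trailing coefficients are 4^2 and 1^2, and 8 = 2·4·1, so the trinomial is (4f - x)^2.
Hence 16f^2 - 8fx + x^2 ≥ 0.

(4f - x)^2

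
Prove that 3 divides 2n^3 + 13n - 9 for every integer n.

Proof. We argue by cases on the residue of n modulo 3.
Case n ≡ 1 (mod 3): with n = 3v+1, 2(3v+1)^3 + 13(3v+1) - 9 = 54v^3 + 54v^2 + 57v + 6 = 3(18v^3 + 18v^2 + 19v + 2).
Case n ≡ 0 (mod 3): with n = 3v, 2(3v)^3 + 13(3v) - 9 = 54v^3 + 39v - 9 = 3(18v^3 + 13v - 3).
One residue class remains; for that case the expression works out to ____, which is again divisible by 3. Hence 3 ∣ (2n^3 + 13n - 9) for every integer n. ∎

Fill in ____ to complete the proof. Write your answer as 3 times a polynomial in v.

3(18v^3 + 36v^2 + 37v + 11)

Only n ≡ 2 (mod 3) is unaccounted for. Put n = 3v+2:
2(3v+2)^3 + 13(3v+2) - 9 expands to 54v^3 + 108v^2 + 111v + 33,
and factoring out 3 leaves 3(18v^3 + 36v^2 + 37v + 11).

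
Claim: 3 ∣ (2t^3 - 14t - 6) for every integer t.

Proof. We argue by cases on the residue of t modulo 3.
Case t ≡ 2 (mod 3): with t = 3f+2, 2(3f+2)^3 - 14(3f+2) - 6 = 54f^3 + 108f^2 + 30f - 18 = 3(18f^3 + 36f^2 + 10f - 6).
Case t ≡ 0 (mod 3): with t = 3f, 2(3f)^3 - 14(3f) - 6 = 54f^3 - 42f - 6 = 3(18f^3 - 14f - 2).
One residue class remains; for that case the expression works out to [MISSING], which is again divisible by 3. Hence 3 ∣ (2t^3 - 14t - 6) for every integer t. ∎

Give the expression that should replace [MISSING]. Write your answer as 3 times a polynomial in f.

3(18f^3 + 18f^2 - 8f - 6)

Only t ≡ 1 (mod 3) is unaccounted for. Put t = 3f+1:
2(3f+1)^3 - 14(3f+1) - 6 expands to 54f^3 + 54f^2 - 24f - 18,
and factoring out 3 leaves 3(18f^3 + 18f^2 - 8f - 6).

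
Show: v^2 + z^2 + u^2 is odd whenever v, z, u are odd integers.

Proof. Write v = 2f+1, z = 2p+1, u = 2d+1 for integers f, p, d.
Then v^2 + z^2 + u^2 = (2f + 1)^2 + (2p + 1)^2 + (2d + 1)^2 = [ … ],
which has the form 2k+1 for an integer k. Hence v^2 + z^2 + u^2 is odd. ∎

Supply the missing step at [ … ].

2(2d^2 + 2d + 2f^2 + 2f + 2p^2 + 2p + 1) + 1

Expanding: (2f + 1)^2 + (2p + 1)^2 + (2d + 1)^2 = 4d^2 + 4d + 4f^2 + 4f + 4p^2 + 4p + 3.
Every term except the constant is even, so this is 2(2d^2 + 2d + 2f^2 + 2f + 2p^2 + 2p + 1) + 1,
and 2d^2 + 2d + 2f^2 + 2f + 2p^2 + 2p + 1 ∈ ℤ gives the required form.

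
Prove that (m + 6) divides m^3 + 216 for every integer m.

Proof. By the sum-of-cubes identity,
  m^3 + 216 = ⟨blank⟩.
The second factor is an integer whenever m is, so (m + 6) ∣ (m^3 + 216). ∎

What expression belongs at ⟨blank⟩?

Polynomial division of m^3 + 216 by m + 6 leaves remainder 0 and quotient m^2 - 6m + 36.
Hence m^3 + 216 = (m + 6)(m^2 - 6m + 36).

(m + 6)(m^2 - 6m + 36)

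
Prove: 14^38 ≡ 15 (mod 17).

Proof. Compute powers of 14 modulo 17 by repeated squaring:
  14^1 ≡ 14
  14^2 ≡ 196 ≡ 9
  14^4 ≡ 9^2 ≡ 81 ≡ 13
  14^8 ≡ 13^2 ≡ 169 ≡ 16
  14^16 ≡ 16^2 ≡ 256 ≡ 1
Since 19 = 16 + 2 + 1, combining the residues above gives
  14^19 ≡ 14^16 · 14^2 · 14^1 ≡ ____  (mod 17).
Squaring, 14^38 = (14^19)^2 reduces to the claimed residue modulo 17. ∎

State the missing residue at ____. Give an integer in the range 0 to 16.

7

14^16 · 14^2 · 14^1 ≡ 1 · 9 · 14 = 126.
126 mod 17 = 7, so 14^19 ≡ 7 (mod 17).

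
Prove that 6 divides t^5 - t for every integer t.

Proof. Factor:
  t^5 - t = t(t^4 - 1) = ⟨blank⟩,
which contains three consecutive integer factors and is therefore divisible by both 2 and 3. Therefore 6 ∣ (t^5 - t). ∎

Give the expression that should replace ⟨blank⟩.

t^4 - 1 = (t^2 - 1)(t^2 + 1), and t^2 - 1 = (t-1)(t+1).
So t(t^4 - 1) = (t - 1)t(t + 1)(t^2 + 1).

(t - 1)t(t + 1)(t^2 + 1)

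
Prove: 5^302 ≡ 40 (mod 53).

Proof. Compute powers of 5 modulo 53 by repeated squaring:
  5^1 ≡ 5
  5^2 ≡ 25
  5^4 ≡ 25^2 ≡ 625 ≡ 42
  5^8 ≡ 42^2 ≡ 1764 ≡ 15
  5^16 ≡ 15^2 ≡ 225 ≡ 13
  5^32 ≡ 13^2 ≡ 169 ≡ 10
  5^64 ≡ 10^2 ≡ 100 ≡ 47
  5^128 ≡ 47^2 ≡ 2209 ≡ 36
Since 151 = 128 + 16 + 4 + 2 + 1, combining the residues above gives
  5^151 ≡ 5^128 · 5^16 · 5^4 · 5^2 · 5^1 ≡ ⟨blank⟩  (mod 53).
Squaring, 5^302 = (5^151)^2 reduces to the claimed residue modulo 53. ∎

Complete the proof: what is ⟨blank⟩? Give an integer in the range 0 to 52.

26

5^128 · 5^16 · 5^4 · 5^2 · 5^1 ≡ 36 · 13 · 42 · 25 · 5 = 2457000.
2457000 mod 53 = 26, so 5^151 ≡ 26 (mod 53).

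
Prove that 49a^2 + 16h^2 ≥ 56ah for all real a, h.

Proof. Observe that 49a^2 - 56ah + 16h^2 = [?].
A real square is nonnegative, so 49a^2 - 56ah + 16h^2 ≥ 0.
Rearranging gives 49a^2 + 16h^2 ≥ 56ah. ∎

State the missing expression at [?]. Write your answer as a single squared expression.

(7a - 4h)^2

The leading and trailing coefficients are 7^2 and 4^2, and 56 = 2·7·4, so the trinomial is (7a - 4h)^2.
Hence 49a^2 - 56ah + 16h^2 ≥ 0.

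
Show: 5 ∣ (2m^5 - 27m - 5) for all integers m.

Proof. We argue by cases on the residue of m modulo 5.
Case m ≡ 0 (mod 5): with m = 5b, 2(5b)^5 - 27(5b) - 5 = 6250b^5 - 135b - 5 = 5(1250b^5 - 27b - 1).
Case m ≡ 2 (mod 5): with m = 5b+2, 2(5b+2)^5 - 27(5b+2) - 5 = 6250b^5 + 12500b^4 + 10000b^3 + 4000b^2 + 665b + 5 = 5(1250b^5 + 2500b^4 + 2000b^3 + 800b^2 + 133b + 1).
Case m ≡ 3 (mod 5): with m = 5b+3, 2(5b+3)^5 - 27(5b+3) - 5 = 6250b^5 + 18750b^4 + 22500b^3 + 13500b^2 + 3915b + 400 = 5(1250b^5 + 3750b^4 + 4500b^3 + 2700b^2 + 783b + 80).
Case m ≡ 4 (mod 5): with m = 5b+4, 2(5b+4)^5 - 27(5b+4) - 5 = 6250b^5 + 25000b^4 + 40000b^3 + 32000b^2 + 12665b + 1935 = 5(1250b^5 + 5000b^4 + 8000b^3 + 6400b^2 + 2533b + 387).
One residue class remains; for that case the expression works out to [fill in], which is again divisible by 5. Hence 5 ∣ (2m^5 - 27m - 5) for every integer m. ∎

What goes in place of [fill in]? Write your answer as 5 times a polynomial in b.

5(1250b^5 + 1250b^4 + 500b^3 + 100b^2 - 17b - 6)

The residues treated are {0, 2, 3, 4}, so the missing case is m ≡ 1 (mod 5); write m = 5b+1.
Then 2(5b+1)^5 - 27(5b+1) - 5 = 6250b^5 + 6250b^4 + 2500b^3 + 500b^2 - 85b - 30 = 5(1250b^5 + 1250b^4 + 500b^3 + 100b^2 - 17b - 6).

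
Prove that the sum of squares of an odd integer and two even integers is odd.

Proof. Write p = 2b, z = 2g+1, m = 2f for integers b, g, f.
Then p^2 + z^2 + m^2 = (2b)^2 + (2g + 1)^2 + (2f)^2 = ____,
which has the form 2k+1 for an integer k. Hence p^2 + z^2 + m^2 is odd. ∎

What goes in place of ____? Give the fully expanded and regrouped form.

Expanding: (2b)^2 + (2g + 1)^2 + (2f)^2 = 4b^2 + 4f^2 + 4g^2 + 4g + 1.
Every term except the constant is even, so this is 2(2b^2 + 2f^2 + 2g^2 + 2g) + 1,
and 2b^2 + 2f^2 + 2g^2 + 2g ∈ ℤ gives the required form.

2(2b^2 + 2f^2 + 2g^2 + 2g) + 1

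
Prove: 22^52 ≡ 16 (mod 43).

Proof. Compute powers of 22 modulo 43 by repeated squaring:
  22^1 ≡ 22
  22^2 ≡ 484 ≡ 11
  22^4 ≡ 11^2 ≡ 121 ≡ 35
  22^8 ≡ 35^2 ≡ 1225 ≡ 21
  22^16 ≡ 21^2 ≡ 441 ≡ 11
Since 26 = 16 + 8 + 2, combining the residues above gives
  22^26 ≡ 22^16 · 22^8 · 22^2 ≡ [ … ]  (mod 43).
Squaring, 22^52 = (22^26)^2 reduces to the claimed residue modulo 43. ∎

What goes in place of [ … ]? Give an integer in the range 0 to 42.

Multiply the listed residues: 11 · 21 · 11 = 231 → 2541.
Reducing modulo 43: 2541 = 59·43 + 4, so 22^26 ≡ 4.

4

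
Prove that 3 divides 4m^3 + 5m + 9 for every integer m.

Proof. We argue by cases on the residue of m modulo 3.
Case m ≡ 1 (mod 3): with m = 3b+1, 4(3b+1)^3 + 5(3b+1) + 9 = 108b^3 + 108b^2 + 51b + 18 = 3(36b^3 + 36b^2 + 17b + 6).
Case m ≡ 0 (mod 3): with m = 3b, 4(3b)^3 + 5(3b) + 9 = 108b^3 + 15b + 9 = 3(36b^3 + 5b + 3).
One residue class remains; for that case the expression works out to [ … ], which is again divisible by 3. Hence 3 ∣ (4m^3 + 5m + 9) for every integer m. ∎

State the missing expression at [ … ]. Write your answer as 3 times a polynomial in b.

3(36b^3 + 72b^2 + 53b + 17)

Only m ≡ 2 (mod 3) is unaccounted for. Put m = 3b+2:
4(3b+2)^3 + 5(3b+2) + 9 expands to 108b^3 + 216b^2 + 159b + 51,
and factoring out 3 leaves 3(36b^3 + 72b^2 + 53b + 17).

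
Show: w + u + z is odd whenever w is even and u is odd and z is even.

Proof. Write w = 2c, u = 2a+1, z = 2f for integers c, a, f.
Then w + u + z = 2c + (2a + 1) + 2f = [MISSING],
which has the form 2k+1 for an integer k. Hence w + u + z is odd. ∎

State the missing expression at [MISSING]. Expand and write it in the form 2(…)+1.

2(a + c + f) + 1

Expanding: 2c + (2a + 1) + 2f = 2a + 2c + 2f + 1.
Every term except the constant is even, so this is 2(a + c + f) + 1,
and a + c + f ∈ ℤ gives the required form.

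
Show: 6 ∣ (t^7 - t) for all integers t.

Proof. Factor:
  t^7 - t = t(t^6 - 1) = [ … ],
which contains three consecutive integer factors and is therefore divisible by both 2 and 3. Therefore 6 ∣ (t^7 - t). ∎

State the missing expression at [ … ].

t^6 - 1 = (t^2 - 1)(t^4 + t^2 + 1), and t^2 - 1 = (t-1)(t+1).
So t(t^6 - 1) = (t - 1)t(t + 1)(t^4 + t^2 + 1).

(t - 1)t(t + 1)(t^4 + t^2 + 1)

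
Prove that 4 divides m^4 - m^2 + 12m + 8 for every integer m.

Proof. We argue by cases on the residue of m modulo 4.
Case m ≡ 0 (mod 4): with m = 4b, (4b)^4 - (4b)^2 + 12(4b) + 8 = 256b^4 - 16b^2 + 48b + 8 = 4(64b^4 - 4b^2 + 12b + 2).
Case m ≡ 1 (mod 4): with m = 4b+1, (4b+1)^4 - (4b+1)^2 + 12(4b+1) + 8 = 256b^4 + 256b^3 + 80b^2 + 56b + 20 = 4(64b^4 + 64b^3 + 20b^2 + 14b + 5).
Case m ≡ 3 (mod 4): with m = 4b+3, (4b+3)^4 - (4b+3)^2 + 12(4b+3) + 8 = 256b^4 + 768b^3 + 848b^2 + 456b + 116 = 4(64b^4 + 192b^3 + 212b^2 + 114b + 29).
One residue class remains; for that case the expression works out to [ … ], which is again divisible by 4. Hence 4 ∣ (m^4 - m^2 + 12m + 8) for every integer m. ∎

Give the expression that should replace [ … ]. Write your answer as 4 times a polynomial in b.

4(64b^4 + 128b^3 + 92b^2 + 40b + 11)

The residues treated are {0, 1, 3}, so the missing case is m ≡ 2 (mod 4); write m = 4b+2.
Then (4b+2)^4 - (4b+2)^2 + 12(4b+2) + 8 = 256b^4 + 512b^3 + 368b^2 + 160b + 44 = 4(64b^4 + 128b^3 + 92b^2 + 40b + 11).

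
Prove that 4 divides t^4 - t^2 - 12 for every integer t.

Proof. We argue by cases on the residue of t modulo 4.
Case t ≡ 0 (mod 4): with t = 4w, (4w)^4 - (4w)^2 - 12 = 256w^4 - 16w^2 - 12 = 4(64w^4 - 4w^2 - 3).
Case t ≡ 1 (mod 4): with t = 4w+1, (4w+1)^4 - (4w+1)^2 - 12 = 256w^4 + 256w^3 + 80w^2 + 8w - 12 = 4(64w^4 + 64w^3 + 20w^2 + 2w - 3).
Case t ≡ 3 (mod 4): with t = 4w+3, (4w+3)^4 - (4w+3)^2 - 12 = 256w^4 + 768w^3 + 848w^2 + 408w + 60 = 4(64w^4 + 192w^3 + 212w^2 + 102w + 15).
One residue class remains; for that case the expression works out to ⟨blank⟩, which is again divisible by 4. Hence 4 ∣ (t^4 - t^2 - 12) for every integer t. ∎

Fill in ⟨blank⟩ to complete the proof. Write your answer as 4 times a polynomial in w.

The residues treated are {0, 1, 3}, so the missing case is t ≡ 2 (mod 4); write t = 4w+2.
Then (4w+2)^4 - (4w+2)^2 - 12 = 256w^4 + 512w^3 + 368w^2 + 112w = 4(64w^4 + 128w^3 + 92w^2 + 28w).

4(64w^4 + 128w^3 + 92w^2 + 28w)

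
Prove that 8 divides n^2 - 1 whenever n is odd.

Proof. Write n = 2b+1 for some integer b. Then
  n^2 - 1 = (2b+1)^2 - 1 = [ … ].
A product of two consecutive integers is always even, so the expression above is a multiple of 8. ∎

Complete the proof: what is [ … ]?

(2b+1)^2 - 1 = 4b^2 + 4b + 1 - 1 = 4b^2 + 4b = 4b(b+1).
Since b and b+1 are consecutive, b(b+1) is even, and 4·(even) is a multiple of 8.

4b(b + 1)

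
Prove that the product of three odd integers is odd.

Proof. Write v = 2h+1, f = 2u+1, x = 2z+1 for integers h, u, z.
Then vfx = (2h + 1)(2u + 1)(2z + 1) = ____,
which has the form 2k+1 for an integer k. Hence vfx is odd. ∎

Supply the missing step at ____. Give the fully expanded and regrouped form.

2(4huz + 2hu + 2hz + h + 2uz + u + z) + 1

Expanding: (2h + 1)(2u + 1)(2z + 1) = 8huz + 4hu + 4hz + 2h + 4uz + 2u + 2z + 1.
Every term except the constant is even, so this is 2(4huz + 2hu + 2hz + h + 2uz + u + z) + 1,
and 4huz + 2hu + 2hz + h + 2uz + u + z ∈ ℤ gives the required form.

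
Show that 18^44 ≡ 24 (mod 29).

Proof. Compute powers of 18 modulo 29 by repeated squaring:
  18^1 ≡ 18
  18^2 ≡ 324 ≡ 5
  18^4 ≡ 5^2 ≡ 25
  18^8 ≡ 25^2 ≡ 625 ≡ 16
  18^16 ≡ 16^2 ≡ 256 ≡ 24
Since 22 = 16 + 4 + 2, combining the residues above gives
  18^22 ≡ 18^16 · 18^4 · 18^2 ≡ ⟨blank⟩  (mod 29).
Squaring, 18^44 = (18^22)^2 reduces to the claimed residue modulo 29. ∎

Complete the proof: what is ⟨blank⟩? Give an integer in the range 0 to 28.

Multiply the listed residues: 24 · 25 · 5 = 600 → 3000.
Reducing modulo 29: 3000 = 103·29 + 13, so 18^22 ≡ 13.

13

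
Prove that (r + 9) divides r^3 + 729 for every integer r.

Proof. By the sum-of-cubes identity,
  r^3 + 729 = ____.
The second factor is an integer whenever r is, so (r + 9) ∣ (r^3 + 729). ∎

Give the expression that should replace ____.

a^3 + b^3 = (a + b)(a^2 - ab + b^2). With a = r, b = 9:
r^3 + 729 = (r + 9)(r^2 - 9r + 81).

(r + 9)(r^2 - 9r + 81)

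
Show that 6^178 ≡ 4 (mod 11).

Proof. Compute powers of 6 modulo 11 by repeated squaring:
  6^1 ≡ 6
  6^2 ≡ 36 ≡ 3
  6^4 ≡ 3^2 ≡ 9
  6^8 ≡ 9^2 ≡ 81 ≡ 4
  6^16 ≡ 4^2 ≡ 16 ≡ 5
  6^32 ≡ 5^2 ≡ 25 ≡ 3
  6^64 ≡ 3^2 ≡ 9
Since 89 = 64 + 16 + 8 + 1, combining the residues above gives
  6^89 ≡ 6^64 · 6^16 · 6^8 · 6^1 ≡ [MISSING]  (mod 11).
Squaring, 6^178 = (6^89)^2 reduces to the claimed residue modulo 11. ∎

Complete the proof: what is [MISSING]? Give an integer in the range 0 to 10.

6^64 · 6^16 · 6^8 · 6^1 ≡ 9 · 5 · 4 · 6 = 1080.
1080 mod 11 = 2, so 6^89 ≡ 2 (mod 11).

2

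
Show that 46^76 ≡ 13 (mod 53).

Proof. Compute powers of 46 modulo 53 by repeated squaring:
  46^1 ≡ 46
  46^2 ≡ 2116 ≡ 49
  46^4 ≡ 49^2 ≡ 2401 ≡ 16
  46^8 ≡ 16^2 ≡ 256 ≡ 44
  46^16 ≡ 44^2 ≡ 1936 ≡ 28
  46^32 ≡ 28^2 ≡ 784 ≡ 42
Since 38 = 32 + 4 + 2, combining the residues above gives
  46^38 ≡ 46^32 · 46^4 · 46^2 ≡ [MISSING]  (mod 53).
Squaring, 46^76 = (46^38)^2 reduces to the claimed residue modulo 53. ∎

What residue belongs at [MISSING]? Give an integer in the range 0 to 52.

Multiply the listed residues: 42 · 16 · 49 = 672 → 32928.
Reducing modulo 53: 32928 = 621·53 + 15, so 46^38 ≡ 15.

15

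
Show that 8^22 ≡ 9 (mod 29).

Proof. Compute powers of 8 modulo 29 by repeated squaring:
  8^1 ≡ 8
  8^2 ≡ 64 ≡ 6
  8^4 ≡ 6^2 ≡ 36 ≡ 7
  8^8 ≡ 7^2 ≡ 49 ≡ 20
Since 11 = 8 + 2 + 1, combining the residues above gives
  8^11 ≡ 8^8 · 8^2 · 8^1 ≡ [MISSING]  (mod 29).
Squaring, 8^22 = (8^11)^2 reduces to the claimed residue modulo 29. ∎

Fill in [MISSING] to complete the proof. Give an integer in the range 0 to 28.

8^8 · 8^2 · 8^1 ≡ 20 · 6 · 8 = 960.
960 mod 29 = 3, so 8^11 ≡ 3 (mod 29).

3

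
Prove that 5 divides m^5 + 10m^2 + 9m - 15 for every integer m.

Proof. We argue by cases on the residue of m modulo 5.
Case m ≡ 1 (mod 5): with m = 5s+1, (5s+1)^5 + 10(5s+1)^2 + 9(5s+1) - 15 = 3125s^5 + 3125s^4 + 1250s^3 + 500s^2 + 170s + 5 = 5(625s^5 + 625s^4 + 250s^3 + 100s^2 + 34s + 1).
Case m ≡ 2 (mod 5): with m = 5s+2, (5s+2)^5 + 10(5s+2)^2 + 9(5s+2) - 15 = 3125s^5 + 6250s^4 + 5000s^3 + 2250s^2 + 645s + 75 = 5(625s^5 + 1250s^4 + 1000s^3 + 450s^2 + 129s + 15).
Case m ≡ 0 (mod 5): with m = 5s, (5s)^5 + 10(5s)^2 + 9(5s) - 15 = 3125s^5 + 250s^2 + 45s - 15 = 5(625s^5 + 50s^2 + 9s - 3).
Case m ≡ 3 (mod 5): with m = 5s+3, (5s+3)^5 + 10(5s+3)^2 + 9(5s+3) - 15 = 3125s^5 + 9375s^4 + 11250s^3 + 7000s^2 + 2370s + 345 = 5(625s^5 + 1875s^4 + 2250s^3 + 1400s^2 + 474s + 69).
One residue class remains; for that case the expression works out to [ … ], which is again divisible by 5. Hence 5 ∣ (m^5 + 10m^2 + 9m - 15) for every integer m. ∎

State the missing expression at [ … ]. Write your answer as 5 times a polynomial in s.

The residues treated are {1, 2, 0, 3}, so the missing case is m ≡ 4 (mod 5); write m = 5s+4.
Then (5s+4)^5 + 10(5s+4)^2 + 9(5s+4) - 15 = 3125s^5 + 12500s^4 + 20000s^3 + 16250s^2 + 6845s + 1205 = 5(625s^5 + 2500s^4 + 4000s^3 + 3250s^2 + 1369s + 241).

5(625s^5 + 2500s^4 + 4000s^3 + 3250s^2 + 1369s + 241)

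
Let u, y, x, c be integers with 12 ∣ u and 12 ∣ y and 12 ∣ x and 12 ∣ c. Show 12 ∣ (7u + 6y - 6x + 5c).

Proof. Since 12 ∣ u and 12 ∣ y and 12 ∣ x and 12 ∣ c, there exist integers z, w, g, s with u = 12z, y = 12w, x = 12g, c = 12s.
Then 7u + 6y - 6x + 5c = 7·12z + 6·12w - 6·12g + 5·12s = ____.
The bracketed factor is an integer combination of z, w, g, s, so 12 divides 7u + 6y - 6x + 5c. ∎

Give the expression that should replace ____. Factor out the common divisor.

12(-6g + 5s + 6w + 7z)

Each term has a factor of 12: 7·12z + 6·12w - 6·12g + 5·12s = 12·(-6g + 5s + 6w + 7z).
Since -6g + 5s + 6w + 7z is an integer, 12 ∣ (7u + 6y - 6x + 5c).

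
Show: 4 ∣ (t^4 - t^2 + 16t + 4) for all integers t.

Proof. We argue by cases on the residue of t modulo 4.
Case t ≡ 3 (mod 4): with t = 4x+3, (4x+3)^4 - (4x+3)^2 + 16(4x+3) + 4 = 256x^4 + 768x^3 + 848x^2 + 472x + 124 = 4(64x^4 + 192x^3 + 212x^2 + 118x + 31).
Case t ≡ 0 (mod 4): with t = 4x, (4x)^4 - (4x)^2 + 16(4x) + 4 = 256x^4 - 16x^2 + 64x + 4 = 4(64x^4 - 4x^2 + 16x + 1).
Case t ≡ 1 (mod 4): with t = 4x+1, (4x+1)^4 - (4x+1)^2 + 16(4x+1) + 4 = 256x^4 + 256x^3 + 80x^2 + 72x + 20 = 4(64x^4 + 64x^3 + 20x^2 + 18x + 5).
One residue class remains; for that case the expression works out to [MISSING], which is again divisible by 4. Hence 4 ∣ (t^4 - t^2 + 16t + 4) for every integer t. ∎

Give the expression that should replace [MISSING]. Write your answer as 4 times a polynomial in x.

4(64x^4 + 128x^3 + 92x^2 + 44x + 12)

Only t ≡ 2 (mod 4) is unaccounted for. Put t = 4x+2:
(4x+2)^4 - (4x+2)^2 + 16(4x+2) + 4 expands to 256x^4 + 512x^3 + 368x^2 + 176x + 48,
and factoring out 4 leaves 4(64x^4 + 128x^3 + 92x^2 + 44x + 12).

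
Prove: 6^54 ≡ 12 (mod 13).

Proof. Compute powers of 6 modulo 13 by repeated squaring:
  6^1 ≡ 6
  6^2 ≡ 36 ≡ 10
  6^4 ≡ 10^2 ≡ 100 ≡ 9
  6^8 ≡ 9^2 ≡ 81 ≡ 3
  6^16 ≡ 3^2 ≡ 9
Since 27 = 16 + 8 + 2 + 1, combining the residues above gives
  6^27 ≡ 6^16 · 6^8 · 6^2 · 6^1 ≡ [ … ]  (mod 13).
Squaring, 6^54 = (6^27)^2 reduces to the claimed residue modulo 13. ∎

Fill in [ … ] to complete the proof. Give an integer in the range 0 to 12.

6^16 · 6^8 · 6^2 · 6^1 ≡ 9 · 3 · 10 · 6 = 1620.
1620 mod 13 = 8, so 6^27 ≡ 8 (mod 13).

8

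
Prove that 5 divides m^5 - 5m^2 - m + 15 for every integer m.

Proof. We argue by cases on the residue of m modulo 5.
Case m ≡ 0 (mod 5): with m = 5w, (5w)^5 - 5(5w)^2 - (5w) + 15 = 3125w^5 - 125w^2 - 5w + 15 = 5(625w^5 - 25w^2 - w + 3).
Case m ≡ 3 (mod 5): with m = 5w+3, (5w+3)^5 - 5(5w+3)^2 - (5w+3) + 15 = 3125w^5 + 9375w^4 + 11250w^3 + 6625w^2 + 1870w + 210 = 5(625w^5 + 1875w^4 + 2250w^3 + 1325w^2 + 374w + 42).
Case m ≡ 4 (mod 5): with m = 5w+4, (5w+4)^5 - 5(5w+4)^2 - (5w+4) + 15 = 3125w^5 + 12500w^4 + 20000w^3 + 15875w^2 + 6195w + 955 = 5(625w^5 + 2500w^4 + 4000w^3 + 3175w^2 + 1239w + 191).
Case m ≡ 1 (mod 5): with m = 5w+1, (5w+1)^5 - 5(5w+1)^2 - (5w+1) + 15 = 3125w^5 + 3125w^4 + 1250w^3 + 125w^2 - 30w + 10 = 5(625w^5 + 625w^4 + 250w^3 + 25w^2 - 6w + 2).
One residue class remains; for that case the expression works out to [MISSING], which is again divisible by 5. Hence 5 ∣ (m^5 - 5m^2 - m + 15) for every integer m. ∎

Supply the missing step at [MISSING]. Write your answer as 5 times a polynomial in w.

5(625w^5 + 1250w^4 + 1000w^3 + 375w^2 + 59w + 5)

Only m ≡ 2 (mod 5) is unaccounted for. Put m = 5w+2:
(5w+2)^5 - 5(5w+2)^2 - (5w+2) + 15 expands to 3125w^5 + 6250w^4 + 5000w^3 + 1875w^2 + 295w + 25,
and factoring out 5 leaves 5(625w^5 + 1250w^4 + 1000w^3 + 375w^2 + 59w + 5).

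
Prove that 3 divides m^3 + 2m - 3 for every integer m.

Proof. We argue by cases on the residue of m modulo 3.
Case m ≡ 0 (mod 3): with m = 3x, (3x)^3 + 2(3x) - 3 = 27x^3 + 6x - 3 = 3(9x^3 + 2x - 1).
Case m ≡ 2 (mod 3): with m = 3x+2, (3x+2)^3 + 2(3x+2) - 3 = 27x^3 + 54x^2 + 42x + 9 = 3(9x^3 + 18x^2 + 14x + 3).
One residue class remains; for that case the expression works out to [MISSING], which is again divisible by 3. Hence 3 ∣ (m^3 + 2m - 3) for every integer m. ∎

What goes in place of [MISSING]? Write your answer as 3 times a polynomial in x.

The residues treated are {0, 2}, so the missing case is m ≡ 1 (mod 3); write m = 3x+1.
Then (3x+1)^3 + 2(3x+1) - 3 = 27x^3 + 27x^2 + 15x = 3(9x^3 + 9x^2 + 5x).

3(9x^3 + 9x^2 + 5x)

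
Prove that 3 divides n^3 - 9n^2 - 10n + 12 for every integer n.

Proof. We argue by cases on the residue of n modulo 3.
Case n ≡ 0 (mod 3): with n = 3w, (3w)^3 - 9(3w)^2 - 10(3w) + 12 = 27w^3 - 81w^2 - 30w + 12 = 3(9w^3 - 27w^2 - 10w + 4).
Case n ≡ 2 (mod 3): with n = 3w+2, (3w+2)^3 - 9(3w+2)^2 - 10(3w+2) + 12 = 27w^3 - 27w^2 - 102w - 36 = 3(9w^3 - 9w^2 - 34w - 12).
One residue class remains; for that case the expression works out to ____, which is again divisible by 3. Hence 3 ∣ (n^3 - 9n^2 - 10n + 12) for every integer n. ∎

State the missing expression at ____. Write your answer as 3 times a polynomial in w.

The residues treated are {0, 2}, so the missing case is n ≡ 1 (mod 3); write n = 3w+1.
Then (3w+1)^3 - 9(3w+1)^2 - 10(3w+1) + 12 = 27w^3 - 54w^2 - 75w - 6 = 3(9w^3 - 18w^2 - 25w - 2).

3(9w^3 - 18w^2 - 25w - 2)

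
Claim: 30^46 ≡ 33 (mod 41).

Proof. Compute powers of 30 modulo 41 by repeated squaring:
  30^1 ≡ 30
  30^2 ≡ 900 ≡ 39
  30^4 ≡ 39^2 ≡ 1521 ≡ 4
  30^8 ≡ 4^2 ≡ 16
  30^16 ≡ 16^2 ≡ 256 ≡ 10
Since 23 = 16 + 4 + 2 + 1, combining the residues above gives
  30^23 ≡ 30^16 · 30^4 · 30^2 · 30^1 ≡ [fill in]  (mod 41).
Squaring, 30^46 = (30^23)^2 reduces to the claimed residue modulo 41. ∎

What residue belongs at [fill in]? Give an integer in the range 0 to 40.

19

30^16 · 30^4 · 30^2 · 30^1 ≡ 10 · 4 · 39 · 30 = 46800.
46800 mod 41 = 19, so 30^23 ≡ 19 (mod 41).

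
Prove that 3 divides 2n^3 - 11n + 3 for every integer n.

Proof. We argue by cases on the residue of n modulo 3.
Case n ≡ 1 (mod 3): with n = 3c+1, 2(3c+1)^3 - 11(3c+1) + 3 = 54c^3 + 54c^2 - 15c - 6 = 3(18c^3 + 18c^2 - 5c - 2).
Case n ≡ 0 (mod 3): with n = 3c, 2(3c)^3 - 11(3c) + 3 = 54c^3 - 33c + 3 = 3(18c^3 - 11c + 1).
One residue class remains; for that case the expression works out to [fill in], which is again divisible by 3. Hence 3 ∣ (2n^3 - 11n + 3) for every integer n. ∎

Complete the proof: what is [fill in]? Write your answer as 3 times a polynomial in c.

The residues treated are {1, 0}, so the missing case is n ≡ 2 (mod 3); write n = 3c+2.
Then 2(3c+2)^3 - 11(3c+2) + 3 = 54c^3 + 108c^2 + 39c - 3 = 3(18c^3 + 36c^2 + 13c - 1).

3(18c^3 + 36c^2 + 13c - 1)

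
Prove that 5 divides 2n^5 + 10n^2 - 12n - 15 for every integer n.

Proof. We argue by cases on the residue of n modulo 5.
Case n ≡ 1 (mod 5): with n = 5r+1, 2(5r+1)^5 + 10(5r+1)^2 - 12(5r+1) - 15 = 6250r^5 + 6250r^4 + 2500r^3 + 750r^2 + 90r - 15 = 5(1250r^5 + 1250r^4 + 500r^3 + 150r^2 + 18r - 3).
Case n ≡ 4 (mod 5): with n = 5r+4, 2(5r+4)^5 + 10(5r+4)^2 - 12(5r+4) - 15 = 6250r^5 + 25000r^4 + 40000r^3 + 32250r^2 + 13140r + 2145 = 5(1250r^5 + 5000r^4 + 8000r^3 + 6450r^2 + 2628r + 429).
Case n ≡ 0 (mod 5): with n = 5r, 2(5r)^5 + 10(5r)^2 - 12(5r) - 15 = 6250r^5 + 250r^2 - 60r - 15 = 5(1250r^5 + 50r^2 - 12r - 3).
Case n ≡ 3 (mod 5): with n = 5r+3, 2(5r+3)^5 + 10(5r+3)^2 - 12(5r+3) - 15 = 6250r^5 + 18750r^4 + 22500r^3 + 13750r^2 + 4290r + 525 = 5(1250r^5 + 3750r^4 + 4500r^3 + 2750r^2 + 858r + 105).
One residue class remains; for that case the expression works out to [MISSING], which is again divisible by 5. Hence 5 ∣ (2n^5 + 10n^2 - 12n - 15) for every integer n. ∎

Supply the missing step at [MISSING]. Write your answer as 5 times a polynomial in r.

5(1250r^5 + 2500r^4 + 2000r^3 + 850r^2 + 188r + 13)

The residues treated are {1, 4, 0, 3}, so the missing case is n ≡ 2 (mod 5); write n = 5r+2.
Then 2(5r+2)^5 + 10(5r+2)^2 - 12(5r+2) - 15 = 6250r^5 + 12500r^4 + 10000r^3 + 4250r^2 + 940r + 65 = 5(1250r^5 + 2500r^4 + 2000r^3 + 850r^2 + 188r + 13).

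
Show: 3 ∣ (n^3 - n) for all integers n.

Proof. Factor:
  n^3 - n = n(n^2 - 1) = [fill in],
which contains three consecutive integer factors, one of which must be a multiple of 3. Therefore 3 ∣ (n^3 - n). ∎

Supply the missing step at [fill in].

(n - 1)n(n + 1)

n(n^2 - 1) = n(n - 1)(n + 1) = (n - 1)n(n + 1).
These three factors are consecutive integers, so their product is divisible by 3.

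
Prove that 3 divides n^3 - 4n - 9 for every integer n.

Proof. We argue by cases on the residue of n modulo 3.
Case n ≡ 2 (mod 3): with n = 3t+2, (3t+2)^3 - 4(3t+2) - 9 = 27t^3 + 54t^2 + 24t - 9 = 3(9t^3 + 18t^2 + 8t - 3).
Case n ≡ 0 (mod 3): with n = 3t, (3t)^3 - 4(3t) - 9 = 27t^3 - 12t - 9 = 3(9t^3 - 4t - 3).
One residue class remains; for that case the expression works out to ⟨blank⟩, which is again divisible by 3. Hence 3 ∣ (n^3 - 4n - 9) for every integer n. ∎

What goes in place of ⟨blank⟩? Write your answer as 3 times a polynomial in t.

The residues treated are {2, 0}, so the missing case is n ≡ 1 (mod 3); write n = 3t+1.
Then (3t+1)^3 - 4(3t+1) - 9 = 27t^3 + 27t^2 - 3t - 12 = 3(9t^3 + 9t^2 - t - 4).

3(9t^3 + 9t^2 - t - 4)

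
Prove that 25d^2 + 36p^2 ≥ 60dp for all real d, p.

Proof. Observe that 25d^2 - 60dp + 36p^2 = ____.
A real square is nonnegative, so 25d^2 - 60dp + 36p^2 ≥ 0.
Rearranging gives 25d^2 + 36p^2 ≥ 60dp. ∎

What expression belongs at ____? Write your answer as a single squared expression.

The leading and trailing coefficients are 5^2 and 6^2, and 60 = 2·5·6, so the trinomial is (5d - 6p)^2.
Hence 25d^2 - 60dp + 36p^2 ≥ 0.

(5d - 6p)^2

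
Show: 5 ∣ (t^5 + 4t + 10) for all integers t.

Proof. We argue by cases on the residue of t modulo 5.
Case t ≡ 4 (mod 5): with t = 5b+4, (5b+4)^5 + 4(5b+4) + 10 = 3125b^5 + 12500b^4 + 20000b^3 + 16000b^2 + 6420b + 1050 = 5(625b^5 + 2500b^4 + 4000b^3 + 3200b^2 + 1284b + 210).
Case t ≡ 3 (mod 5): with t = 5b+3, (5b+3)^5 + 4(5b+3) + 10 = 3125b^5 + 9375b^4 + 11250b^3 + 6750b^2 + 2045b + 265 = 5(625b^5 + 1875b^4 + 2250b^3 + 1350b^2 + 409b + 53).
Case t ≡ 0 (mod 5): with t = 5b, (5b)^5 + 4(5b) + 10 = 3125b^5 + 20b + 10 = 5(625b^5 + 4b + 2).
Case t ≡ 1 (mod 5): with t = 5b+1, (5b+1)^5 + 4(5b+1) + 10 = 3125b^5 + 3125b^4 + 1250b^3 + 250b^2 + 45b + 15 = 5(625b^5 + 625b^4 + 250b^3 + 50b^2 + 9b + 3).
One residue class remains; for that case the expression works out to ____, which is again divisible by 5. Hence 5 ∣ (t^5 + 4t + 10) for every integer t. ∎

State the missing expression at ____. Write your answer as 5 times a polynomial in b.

5(625b^5 + 1250b^4 + 1000b^3 + 400b^2 + 84b + 10)

The residues treated are {4, 3, 0, 1}, so the missing case is t ≡ 2 (mod 5); write t = 5b+2.
Then (5b+2)^5 + 4(5b+2) + 10 = 3125b^5 + 6250b^4 + 5000b^3 + 2000b^2 + 420b + 50 = 5(625b^5 + 1250b^4 + 1000b^3 + 400b^2 + 84b + 10).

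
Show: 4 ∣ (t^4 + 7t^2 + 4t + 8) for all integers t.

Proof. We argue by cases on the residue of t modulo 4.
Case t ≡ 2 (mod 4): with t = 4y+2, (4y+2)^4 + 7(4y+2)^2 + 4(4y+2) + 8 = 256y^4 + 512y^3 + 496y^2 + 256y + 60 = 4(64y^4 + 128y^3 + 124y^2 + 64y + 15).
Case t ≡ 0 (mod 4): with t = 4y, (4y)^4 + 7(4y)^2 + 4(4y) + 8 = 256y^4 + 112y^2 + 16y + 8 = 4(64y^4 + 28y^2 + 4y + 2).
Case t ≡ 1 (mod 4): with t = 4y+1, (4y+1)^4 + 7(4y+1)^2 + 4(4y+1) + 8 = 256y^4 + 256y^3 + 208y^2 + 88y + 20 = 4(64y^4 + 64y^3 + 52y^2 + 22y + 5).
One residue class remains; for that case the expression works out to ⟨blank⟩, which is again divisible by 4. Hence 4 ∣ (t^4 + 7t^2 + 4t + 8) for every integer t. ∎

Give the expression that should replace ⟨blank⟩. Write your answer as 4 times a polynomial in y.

4(64y^4 + 192y^3 + 244y^2 + 154y + 41)

The residues treated are {2, 0, 1}, so the missing case is t ≡ 3 (mod 4); write t = 4y+3.
Then (4y+3)^4 + 7(4y+3)^2 + 4(4y+3) + 8 = 256y^4 + 768y^3 + 976y^2 + 616y + 164 = 4(64y^4 + 192y^3 + 244y^2 + 154y + 41).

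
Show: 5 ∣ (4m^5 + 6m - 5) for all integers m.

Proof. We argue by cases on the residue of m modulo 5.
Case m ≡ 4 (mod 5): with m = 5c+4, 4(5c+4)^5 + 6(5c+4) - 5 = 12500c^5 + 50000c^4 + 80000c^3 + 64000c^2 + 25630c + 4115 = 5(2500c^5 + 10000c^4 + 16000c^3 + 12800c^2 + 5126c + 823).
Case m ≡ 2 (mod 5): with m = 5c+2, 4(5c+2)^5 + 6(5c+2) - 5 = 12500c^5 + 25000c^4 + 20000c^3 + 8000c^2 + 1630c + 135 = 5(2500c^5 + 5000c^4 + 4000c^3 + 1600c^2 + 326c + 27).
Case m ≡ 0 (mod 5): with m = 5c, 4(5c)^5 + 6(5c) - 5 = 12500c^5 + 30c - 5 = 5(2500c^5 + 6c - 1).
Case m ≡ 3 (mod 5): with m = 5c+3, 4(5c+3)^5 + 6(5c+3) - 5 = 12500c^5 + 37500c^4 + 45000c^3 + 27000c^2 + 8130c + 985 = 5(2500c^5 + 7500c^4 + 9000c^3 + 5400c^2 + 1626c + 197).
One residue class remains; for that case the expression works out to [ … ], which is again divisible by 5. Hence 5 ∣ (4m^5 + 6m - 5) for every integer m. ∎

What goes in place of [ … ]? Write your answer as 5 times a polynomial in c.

Only m ≡ 1 (mod 5) is unaccounted for. Put m = 5c+1:
4(5c+1)^5 + 6(5c+1) - 5 expands to 12500c^5 + 12500c^4 + 5000c^3 + 1000c^2 + 130c + 5,
and factoring out 5 leaves 5(2500c^5 + 2500c^4 + 1000c^3 + 200c^2 + 26c + 1).

5(2500c^5 + 2500c^4 + 1000c^3 + 200c^2 + 26c + 1)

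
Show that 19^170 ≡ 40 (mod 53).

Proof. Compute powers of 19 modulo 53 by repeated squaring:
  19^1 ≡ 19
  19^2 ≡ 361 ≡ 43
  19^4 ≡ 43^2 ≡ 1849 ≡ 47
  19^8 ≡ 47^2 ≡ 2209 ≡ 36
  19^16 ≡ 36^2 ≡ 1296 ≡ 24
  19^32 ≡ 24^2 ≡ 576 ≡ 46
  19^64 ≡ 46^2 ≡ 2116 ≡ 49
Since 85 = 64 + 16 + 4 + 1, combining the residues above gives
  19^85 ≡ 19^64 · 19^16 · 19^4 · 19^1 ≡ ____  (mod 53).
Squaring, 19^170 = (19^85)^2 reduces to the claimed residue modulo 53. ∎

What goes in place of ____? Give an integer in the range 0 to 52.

26

Multiply the listed residues: 49 · 24 · 47 · 19 = 1176 → 55272 → 1050168.
Reducing modulo 53: 1050168 = 19814·53 + 26, so 19^85 ≡ 26.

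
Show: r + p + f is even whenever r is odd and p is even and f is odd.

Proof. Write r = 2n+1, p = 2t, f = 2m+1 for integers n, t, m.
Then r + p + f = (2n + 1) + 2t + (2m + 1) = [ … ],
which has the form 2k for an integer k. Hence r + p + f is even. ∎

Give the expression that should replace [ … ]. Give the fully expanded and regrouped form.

Expanding: (2n + 1) + 2t + (2m + 1) = 2m + 2n + 2t + 2.
Every term is even; pulling out the factor of 2 gives 2(m + n + t + 1).

2(m + n + t + 1)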